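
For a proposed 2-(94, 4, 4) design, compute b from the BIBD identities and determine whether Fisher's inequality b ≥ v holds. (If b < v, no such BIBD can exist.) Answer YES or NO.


b = λv(v − 1)/(k(k − 1)) = 4·94·93/(4·3) = 34968/12 = 2914.
Compare with v = 94: b ≥ v, so Fisher's inequality holds.

YES


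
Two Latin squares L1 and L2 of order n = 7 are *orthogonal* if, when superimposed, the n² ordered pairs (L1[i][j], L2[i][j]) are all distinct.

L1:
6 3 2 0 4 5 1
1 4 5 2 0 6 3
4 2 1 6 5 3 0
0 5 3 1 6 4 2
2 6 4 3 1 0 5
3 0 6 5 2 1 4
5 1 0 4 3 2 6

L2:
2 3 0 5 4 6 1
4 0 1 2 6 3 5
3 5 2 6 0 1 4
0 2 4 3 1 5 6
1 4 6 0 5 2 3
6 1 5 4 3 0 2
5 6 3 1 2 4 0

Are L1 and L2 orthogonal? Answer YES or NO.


Form the n² = 49 superimposed pairs (L1[i][j], L2[i][j]), row by row (rows and columns indexed from 0):
row 0: (6,2) (3,3) (2,0) (0,5) (4,4) (5,6) (1,1)
row 1: (1,4) (4,0) (5,1) (2,2) (0,6) (6,3) (3,5)
row 2: (4,3) (2,5) (1,2) (6,6) (5,0) (3,1) (0,4)
row 3: (0,0) (5,2) (3,4) (1,3) (6,1) (4,5) (2,6)
row 4: (2,1) (6,4) (4,6) (3,0) (1,5) (0,2) (5,3)
row 5: (3,6) (0,1) (6,5) (5,4) (2,3) (1,0) (4,2)
row 6: (5,5) (1,6) (0,3) (4,1) (3,2) (2,4) (6,0)
Orthogonality requires all 49 pairs distinct.
Check by first coordinate: for each symbol s of L1, list the L2 entries in the n cells where L1 = s; they must all differ.
  L1 = 0: L2 entries (in reading order) 5, 6, 4, 0, 2, 1, 3 — all 7 distinct ✓
  L1 = 1: L2 entries (in reading order) 1, 4, 2, 3, 5, 0, 6 — all 7 distinct ✓
  L1 = 2: L2 entries (in reading order) 0, 2, 5, 6, 1, 3, 4 — all 7 distinct ✓
  L1 = 3: L2 entries (in reading order) 3, 5, 1, 4, 0, 6, 2 — all 7 distinct ✓
  L1 = 4: L2 entries (in reading order) 4, 0, 3, 5, 6, 2, 1 — all 7 distinct ✓
  L1 = 5: L2 entries (in reading order) 6, 1, 0, 2, 3, 4, 5 — all 7 distinct ✓
  L1 = 6: L2 entries (in reading order) 2, 3, 6, 1, 4, 5, 0 — all 7 distinct ✓
Every symbol of L1 meets every symbol of L2 exactly once, so all 49 pairs are distinct (49 of 49).
Conclusion: YES.

YES


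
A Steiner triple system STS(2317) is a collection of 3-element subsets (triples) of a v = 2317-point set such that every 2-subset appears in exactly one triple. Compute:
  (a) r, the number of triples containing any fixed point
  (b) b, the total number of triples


An STS(v) is a 2-(v, 3, 1) BIBD: block size k = 3, λ = 1.
Replication: r(k − 1) = λ(v − 1) ⇒ r·2 = 2317 − 1 = 2316 ⇒ r = 1158.
Block count: b = v(v − 1)/6 = 2317·2316/6 = 5366172/6 = 894362.
(Check via bk = vr: 894362·3 = 2683086 = 2317·1158 = 2683086 ✓.)

r = 1158, b = 894362.


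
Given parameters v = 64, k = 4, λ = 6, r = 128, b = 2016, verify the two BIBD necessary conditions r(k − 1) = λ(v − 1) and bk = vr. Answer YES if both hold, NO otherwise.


Condition (i): r(k − 1) = 128·3 = 384; λ(v − 1) = 6·63 = 378. Match? NO.
Condition (ii): bk = 2016·4 = 8064; vr = 64·128 = 8192. Match? NO.
Both conditions hold? NO.

NO


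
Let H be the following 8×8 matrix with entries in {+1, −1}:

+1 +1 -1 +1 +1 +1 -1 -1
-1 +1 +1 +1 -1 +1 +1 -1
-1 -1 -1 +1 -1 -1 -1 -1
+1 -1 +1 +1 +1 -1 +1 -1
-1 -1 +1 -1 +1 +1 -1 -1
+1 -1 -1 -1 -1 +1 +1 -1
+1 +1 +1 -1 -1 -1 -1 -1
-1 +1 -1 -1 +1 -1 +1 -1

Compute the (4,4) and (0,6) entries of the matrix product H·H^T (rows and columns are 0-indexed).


Row 0 of H: [1, 1, -1, 1, 1, 1, -1, -1].
Row 4 of H: [-1, -1, 1, -1, 1, 1, -1, -1].
Row 6 of H: [1, 1, 1, -1, -1, -1, -1, -1].
(H·H^T)[4][4] = Σ_j H[4][j]·H[4][j] = (-1)² + (-1)² + (1)² + (-1)² + (1)² + (1)² + (-1)² + (-1)² = 1 + 1 + 1 + 1 + 1 + 1 + 1 + 1 = 8.
(H·H^T)[0][6] = Σ_j H[0][j]·H[6][j] = (1)·(1) + (1)·(1) + (-1)·(1) + (1)·(-1) + (1)·(-1) + (1)·(-1) + (-1)·(-1) + (-1)·(-1) = 1 + 1 + -1 + -1 + -1 + -1 + 1 + 1 = 0.
So rows 0 and 6 are orthogonal; the diagonal entry equals n = 8.

(4,4) entry = 8; (0,6) entry = 0.


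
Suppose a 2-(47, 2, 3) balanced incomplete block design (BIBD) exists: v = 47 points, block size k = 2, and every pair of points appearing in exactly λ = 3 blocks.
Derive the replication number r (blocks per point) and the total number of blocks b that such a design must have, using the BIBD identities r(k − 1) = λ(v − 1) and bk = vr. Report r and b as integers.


Any 2-(v, k, λ) BIBD satisfies two necessary conditions:
  (i)  Each point sits in r blocks, and counting incidences through any fixed point gives r(k − 1) = λ(v − 1), so r = λ(v − 1)/(k − 1).
  (ii) Total incidences bk = vr, so b = vr/k.
Step 1: r = λ(v − 1)/(k − 1) = 3·(47 − 1)/(2 − 1) = 3·46/1 = 138/1 = 138.
Step 2: b = vr/k = 47·138/2 = 6486/2 = 3243.
Check integrality: r = 138 ∈ Z ✓, b = 3243 ∈ Z ✓.
(These identities are necessary conditions: they determine r and b for any design with these parameters, but do not by themselves prove that one exists.)

r = 138, b = 3243.


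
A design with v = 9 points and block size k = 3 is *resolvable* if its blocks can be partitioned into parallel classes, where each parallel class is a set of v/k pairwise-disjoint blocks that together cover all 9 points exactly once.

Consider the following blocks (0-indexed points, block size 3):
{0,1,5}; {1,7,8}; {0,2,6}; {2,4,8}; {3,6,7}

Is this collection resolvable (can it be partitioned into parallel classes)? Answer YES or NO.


v = 9, block size k = 3, number of blocks = 5.
For resolvability, blocks must partition into parallel classes of size v/k = 3.
Total blocks must therefore be a multiple of 3: 5 = 3·1 + 2 ⇒ not divisible ✗.
Resolvable? NO.

NO


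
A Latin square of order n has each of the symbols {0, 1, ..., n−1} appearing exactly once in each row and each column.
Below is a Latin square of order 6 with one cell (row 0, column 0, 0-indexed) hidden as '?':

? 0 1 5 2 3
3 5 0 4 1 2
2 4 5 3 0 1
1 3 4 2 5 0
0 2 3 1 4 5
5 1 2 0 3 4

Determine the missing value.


Row 0 contains symbols [0, 1, 2, 3, 5] — missing [4].
Column 0 contains symbols [0, 1, 2, 3, 5] — missing [4].
The missing symbol must appear in both missing sets; intersection = [4].
Therefore the hidden value is 4.

Missing value = 4.


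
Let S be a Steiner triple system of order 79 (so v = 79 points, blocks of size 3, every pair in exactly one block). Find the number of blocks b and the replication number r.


An STS(v) is a 2-(v, 3, 1) BIBD: block size k = 3, λ = 1.
Replication: r(k − 1) = λ(v − 1) ⇒ r·2 = 79 − 1 = 78 ⇒ r = 39.
Block count: b = v(v − 1)/6 = 79·78/6 = 6162/6 = 1027.
(Check via bk = vr: 1027·3 = 3081 = 79·39 = 3081 ✓.)

r = 39, b = 1027.


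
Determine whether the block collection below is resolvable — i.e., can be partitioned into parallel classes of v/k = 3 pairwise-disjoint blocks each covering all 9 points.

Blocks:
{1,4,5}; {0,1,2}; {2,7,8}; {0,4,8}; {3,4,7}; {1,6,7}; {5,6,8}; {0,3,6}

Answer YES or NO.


v = 9, block size k = 3, number of blocks = 8.
For resolvability, blocks must partition into parallel classes of size v/k = 3.
Total blocks must therefore be a multiple of 3: 8 = 3·2 + 2 ⇒ not divisible ✗.
Resolvable? NO.

NO


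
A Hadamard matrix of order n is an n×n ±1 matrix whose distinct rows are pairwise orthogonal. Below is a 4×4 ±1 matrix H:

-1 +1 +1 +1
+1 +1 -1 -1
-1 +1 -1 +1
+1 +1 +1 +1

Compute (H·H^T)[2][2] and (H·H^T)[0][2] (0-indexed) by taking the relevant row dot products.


Row 0 of H: [-1, 1, 1, 1].
Row 2 of H: [-1, 1, -1, 1].
(H·H^T)[2][2] = Σ_j H[2][j]·H[2][j] = (-1)² + (1)² + (-1)² + (1)² = 1 + 1 + 1 + 1 = 4.
(H·H^T)[0][2] = Σ_j H[0][j]·H[2][j] = (-1)·(-1) + (1)·(1) + (1)·(-1) + (1)·(1) = 1 + 1 + -1 + 1 = 2.
Rows 0 and 2 are not orthogonal (dot product = 2 ≠ 0), so H is not a Hadamard matrix.

(2,2) entry = 4; (0,2) entry = 2.


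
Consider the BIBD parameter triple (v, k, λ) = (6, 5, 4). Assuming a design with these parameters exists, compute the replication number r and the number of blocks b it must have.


Any 2-(v, k, λ) BIBD satisfies two necessary conditions:
  (i)  Each point sits in r blocks, and counting incidences through any fixed point gives r(k − 1) = λ(v − 1), so r = λ(v − 1)/(k − 1).
  (ii) Total incidences bk = vr, so b = vr/k.
Step 1: r = λ(v − 1)/(k − 1) = 4·(6 − 1)/(5 − 1) = 4·5/4 = 20/4 = 5.
Step 2: b = vr/k = 6·5/5 = 30/5 = 6.
Check integrality: r = 5 ∈ Z ✓, b = 6 ∈ Z ✓.
(These identities are necessary conditions: they determine r and b for any design with these parameters, but do not by themselves prove that one exists.)

r = 5, b = 6.


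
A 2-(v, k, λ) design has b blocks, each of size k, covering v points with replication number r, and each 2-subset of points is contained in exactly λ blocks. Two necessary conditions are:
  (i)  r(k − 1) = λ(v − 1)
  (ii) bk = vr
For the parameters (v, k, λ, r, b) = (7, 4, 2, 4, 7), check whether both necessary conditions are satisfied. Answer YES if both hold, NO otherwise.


Condition (i): r(k − 1) = 4·3 = 12; λ(v − 1) = 2·6 = 12. Match? YES.
Condition (ii): bk = 7·4 = 28; vr = 7·4 = 28. Match? YES.
Both conditions hold? YES.

YES


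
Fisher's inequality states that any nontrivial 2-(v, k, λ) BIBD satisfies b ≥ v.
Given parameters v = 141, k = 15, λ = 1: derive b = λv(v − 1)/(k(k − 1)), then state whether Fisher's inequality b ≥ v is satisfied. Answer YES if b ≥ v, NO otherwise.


r = λ(v − 1)/(k − 1) = 1·140/14 = 10.
b = vr/k = 141·10/15 = 94.
Fisher's inequality: b ≥ v ⇔ 94 ≥ 141? NO.

NO


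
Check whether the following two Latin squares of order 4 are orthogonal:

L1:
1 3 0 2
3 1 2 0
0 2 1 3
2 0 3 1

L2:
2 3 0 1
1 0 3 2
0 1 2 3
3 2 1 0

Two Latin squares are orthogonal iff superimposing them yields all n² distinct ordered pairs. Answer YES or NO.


Form the n² = 16 superimposed pairs (L1[i][j], L2[i][j]), row by row (rows and columns indexed from 0):
row 0: (1,2) (3,3) (0,0) (2,1)
row 1: (3,1) (1,0) (2,3) (0,2)
row 2: (0,0) (2,1) (1,2) (3,3)
row 3: (2,3) (0,2) (3,1) (1,0)
Orthogonality requires all 16 pairs distinct.
But the pair (0,0) repeats: cell (0,2) has L1 = 0, L2 = 0, and cell (2,0) has L1 = 0, L2 = 0.
A repeated pair means some other pair never occurs (only 8 distinct pairs out of 16), so the squares are not orthogonal.
Conclusion: NO.

NO


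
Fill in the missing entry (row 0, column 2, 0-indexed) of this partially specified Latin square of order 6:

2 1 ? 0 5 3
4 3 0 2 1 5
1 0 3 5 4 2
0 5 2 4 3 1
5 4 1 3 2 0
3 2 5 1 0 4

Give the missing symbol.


Row 0 contains symbols [0, 1, 2, 3, 5] — missing [4].
Column 2 contains symbols [0, 1, 2, 3, 5] — missing [4].
The missing symbol must appear in both missing sets; intersection = [4].
Therefore the hidden value is 4.

Missing value = 4.


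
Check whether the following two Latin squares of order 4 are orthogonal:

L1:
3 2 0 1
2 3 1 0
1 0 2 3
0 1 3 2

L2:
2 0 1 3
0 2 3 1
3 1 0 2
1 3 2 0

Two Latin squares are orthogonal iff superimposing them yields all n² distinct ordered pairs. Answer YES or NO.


Form the n² = 16 superimposed pairs (L1[i][j], L2[i][j]), row by row (rows and columns indexed from 0):
row 0: (3,2) (2,0) (0,1) (1,3)
row 1: (2,0) (3,2) (1,3) (0,1)
row 2: (1,3) (0,1) (2,0) (3,2)
row 3: (0,1) (1,3) (3,2) (2,0)
Orthogonality requires all 16 pairs distinct.
But the pair (2,0) repeats: cell (0,1) has L1 = 2, L2 = 0, and cell (1,0) has L1 = 2, L2 = 0.
A repeated pair means some other pair never occurs (only 4 distinct pairs out of 16), so the squares are not orthogonal.
Conclusion: NO.

NO


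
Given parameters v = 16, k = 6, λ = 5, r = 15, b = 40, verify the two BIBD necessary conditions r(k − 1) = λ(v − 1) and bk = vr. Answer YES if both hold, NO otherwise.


Condition (i): r(k − 1) = 15·5 = 75; λ(v − 1) = 5·15 = 75. Match? YES.
Condition (ii): bk = 40·6 = 240; vr = 16·15 = 240. Match? YES.
Both conditions hold? YES.

YES


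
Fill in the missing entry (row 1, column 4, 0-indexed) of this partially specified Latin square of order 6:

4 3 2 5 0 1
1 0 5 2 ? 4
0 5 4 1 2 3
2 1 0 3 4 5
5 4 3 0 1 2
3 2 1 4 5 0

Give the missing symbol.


Row 1 contains symbols [0, 1, 2, 4, 5] — missing [3].
Column 4 contains symbols [0, 1, 2, 4, 5] — missing [3].
The missing symbol must appear in both missing sets; intersection = [3].
Therefore the hidden value is 3.

Missing value = 3.


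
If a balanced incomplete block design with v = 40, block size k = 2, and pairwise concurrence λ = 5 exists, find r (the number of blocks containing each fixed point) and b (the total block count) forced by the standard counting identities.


Any 2-(v, k, λ) BIBD satisfies two necessary conditions:
  (i)  Each point sits in r blocks, and counting incidences through any fixed point gives r(k − 1) = λ(v − 1), so r = λ(v − 1)/(k − 1).
  (ii) Total incidences bk = vr, so b = vr/k.
Step 1: r = λ(v − 1)/(k − 1) = 5·(40 − 1)/(2 − 1) = 5·39/1 = 195/1 = 195.
Step 2: b = vr/k = 40·195/2 = 7800/2 = 3900.
Check integrality: r = 195 ∈ Z ✓, b = 3900 ∈ Z ✓.
(These identities are necessary conditions: they determine r and b for any design with these parameters, but do not by themselves prove that one exists.)

r = 195, b = 3900.


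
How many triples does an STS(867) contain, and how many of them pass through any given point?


An STS(v) is a 2-(v, 3, 1) BIBD: block size k = 3, λ = 1.
Replication: r(k − 1) = λ(v − 1) ⇒ r·2 = 867 − 1 = 866 ⇒ r = 433.
Block count: b = v(v − 1)/6 = 867·866/6 = 750822/6 = 125137.
(Check via bk = vr: 125137·3 = 375411 = 867·433 = 375411 ✓.)

r = 433, b = 125137.


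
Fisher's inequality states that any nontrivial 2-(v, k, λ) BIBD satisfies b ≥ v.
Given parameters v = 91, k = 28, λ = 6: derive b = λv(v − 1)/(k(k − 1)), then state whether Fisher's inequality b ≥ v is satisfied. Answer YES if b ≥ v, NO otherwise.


r = λ(v − 1)/(k − 1) = 6·90/27 = 20.
b = vr/k = 91·20/28 = 65.
Fisher's inequality: b ≥ v ⇔ 65 ≥ 91? NO.

NO


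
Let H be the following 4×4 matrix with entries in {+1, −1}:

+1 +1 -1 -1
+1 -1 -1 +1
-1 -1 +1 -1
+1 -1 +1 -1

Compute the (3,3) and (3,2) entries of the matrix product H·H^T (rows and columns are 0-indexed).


Row 2 of H: [-1, -1, 1, -1].
Row 3 of H: [1, -1, 1, -1].
(H·H^T)[3][3] = Σ_j H[3][j]·H[3][j] = (1)² + (-1)² + (1)² + (-1)² = 1 + 1 + 1 + 1 = 4.
(H·H^T)[3][2] = Σ_j H[3][j]·H[2][j] = (1)·(-1) + (-1)·(-1) + (1)·(1) + (-1)·(-1) = -1 + 1 + 1 + 1 = 2.
Rows 3 and 2 are not orthogonal (dot product = 2 ≠ 0), so H is not a Hadamard matrix.

(3,3) entry = 4; (3,2) entry = 2.


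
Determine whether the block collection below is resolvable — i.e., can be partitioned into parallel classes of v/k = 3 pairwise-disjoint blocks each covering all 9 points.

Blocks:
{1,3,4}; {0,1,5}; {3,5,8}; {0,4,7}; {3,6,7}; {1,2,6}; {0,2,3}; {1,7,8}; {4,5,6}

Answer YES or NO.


v = 9, block size k = 3, number of blocks = 9.
For resolvability, blocks must partition into parallel classes of size v/k = 3.
Total blocks must therefore be a multiple of 3: 9 = 3·3 + 0 ⇒ divisible ✓.
Consider block {1,3,4}. It intersects every other block in the collection, so no parallel class of size 3 can contain it.
Since every block must belong to some parallel class in a resolution, the collection cannot be partitioned into parallel classes.
Resolvable? NO.

NO


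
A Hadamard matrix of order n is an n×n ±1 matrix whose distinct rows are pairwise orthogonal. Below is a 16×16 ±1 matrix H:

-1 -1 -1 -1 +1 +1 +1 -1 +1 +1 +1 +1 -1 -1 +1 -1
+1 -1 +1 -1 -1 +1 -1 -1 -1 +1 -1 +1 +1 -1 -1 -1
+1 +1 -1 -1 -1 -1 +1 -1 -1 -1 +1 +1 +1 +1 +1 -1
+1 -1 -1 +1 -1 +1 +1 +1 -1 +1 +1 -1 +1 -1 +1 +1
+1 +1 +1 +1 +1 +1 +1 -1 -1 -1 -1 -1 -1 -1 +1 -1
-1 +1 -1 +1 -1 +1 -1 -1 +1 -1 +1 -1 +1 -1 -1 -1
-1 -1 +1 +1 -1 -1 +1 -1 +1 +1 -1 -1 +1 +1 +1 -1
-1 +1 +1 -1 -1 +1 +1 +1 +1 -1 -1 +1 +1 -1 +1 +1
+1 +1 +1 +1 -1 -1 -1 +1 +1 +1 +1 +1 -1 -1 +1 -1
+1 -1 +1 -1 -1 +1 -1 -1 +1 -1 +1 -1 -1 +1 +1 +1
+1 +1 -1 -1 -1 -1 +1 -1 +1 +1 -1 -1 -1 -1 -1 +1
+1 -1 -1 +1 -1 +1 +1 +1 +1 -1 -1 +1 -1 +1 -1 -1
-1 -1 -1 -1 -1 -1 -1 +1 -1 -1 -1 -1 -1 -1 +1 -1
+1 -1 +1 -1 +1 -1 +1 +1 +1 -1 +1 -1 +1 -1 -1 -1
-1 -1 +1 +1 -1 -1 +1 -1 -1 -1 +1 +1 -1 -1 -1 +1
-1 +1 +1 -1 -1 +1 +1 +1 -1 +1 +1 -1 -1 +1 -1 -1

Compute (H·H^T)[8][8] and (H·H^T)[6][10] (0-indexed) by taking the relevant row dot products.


Row 6 of H: [-1, -1, 1, 1, -1, -1, 1, -1, 1, 1, -1, -1, 1, 1, 1, -1].
Row 8 of H: [1, 1, 1, 1, -1, -1, -1, 1, 1, 1, 1, 1, -1, -1, 1, -1].
Row 10 of H: [1, 1, -1, -1, -1, -1, 1, -1, 1, 1, -1, -1, -1, -1, -1, 1].
(H·H^T)[8][8] = Σ_j H[8][j]·H[8][j] = (1)² + (1)² + (1)² + (1)² + (-1)² + (-1)² + (-1)² + (1)² + (1)² + (1)² + (1)² + (1)² + (-1)² + (-1)² + (1)² + (-1)² = 1 + 1 + 1 + 1 + 1 + 1 + 1 + 1 + 1 + 1 + 1 + 1 + 1 + 1 + 1 + 1 = 16.
(H·H^T)[6][10] = Σ_j H[6][j]·H[10][j] = (-1)·(1) + (-1)·(1) + (1)·(-1) + (1)·(-1) + (-1)·(-1) + (-1)·(-1) + (1)·(1) + (-1)·(-1) + (1)·(1) + (1)·(1) + (-1)·(-1) + (-1)·(-1) + (1)·(-1) + (1)·(-1) + (1)·(-1) + (-1)·(1) = -1 + -1 + -1 + -1 + 1 + 1 + 1 + 1 + 1 + 1 + 1 + 1 + -1 + -1 + -1 + -1 = 0.
So rows 6 and 10 are orthogonal; the diagonal entry equals n = 16.

(8,8) entry = 16; (6,10) entry = 0.


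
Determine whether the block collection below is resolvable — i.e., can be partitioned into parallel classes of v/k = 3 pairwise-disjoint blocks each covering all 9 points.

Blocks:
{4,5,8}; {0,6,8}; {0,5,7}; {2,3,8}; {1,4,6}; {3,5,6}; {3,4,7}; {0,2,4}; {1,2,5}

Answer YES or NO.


v = 9, block size k = 3, number of blocks = 9.
For resolvability, blocks must partition into parallel classes of size v/k = 3.
Total blocks must therefore be a multiple of 3: 9 = 3·3 + 0 ⇒ divisible ✓.
Consider block {4,5,8}. It intersects every other block in the collection, so no parallel class of size 3 can contain it.
Since every block must belong to some parallel class in a resolution, the collection cannot be partitioned into parallel classes.
Resolvable? NO.

NO


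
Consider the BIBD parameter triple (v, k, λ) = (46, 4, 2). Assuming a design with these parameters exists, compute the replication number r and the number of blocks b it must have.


Any 2-(v, k, λ) BIBD satisfies two necessary conditions:
  (i)  Each point sits in r blocks, and counting incidences through any fixed point gives r(k − 1) = λ(v − 1), so r = λ(v − 1)/(k − 1).
  (ii) Total incidences bk = vr, so b = vr/k.
Step 1: r = λ(v − 1)/(k − 1) = 2·(46 − 1)/(4 − 1) = 2·45/3 = 90/3 = 30.
Step 2: b = vr/k = 46·30/4 = 1380/4 = 345.
Check integrality: r = 30 ∈ Z ✓, b = 345 ∈ Z ✓.
(These identities are necessary conditions: they determine r and b for any design with these parameters, but do not by themselves prove that one exists.)

r = 30, b = 345.


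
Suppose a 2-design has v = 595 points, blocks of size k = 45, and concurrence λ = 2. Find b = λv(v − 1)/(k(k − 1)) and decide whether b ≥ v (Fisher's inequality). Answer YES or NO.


b = λv(v − 1)/(k(k − 1)) = 2·595·594/(45·44) = 706860/1980 = 357.
Compare with v = 595: b < v, so Fisher's inequality fails.

NO


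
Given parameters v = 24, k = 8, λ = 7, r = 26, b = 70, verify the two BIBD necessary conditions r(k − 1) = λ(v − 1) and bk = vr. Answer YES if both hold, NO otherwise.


Condition (i): r(k − 1) = 26·7 = 182; λ(v − 1) = 7·23 = 161. Match? NO.
Condition (ii): bk = 70·8 = 560; vr = 24·26 = 624. Match? NO.
Both conditions hold? NO.

NO


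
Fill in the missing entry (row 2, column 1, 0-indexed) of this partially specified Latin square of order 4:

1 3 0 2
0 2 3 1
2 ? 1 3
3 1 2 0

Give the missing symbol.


Row 2 contains symbols [1, 2, 3] — missing [0].
Column 1 contains symbols [1, 2, 3] — missing [0].
The missing symbol must appear in both missing sets; intersection = [0].
Therefore the hidden value is 0.

Missing value = 0.


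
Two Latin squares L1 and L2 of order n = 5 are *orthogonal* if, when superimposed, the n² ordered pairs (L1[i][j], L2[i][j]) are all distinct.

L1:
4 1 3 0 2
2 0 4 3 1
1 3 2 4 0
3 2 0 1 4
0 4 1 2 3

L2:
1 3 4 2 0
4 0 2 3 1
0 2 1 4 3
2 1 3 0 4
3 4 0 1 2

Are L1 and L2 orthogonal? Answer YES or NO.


Form the n² = 25 superimposed pairs (L1[i][j], L2[i][j]), row by row (rows and columns indexed from 0):
row 0: (4,1) (1,3) (3,4) (0,2) (2,0)
row 1: (2,4) (0,0) (4,2) (3,3) (1,1)
row 2: (1,0) (3,2) (2,1) (4,4) (0,3)
row 3: (3,2) (2,1) (0,3) (1,0) (4,4)
row 4: (0,3) (4,4) (1,0) (2,1) (3,2)
Orthogonality requires all 25 pairs distinct.
But the pair (3,2) repeats: cell (2,1) has L1 = 3, L2 = 2, and cell (3,0) has L1 = 3, L2 = 2.
A repeated pair means some other pair never occurs (only 15 distinct pairs out of 25), so the squares are not orthogonal.
Conclusion: NO.

NO


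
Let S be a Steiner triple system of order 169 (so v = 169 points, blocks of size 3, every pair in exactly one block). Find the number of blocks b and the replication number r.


An STS(v) is a 2-(v, 3, 1) BIBD: block size k = 3, λ = 1.
Replication: r(k − 1) = λ(v − 1) ⇒ r·2 = 169 − 1 = 168 ⇒ r = 84.
Block count: b = v(v − 1)/6 = 169·168/6 = 28392/6 = 4732.
(Check via bk = vr: 4732·3 = 14196 = 169·84 = 14196 ✓.)

r = 84, b = 4732.


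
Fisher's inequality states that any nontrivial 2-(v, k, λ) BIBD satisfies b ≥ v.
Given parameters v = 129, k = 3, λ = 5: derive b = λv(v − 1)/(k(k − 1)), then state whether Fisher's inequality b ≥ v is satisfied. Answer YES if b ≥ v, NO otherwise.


b = λv(v − 1)/(k(k − 1)) = 5·129·128/(3·2) = 82560/6 = 13760.
Compare with v = 129: b ≥ v, so Fisher's inequality holds.

YES


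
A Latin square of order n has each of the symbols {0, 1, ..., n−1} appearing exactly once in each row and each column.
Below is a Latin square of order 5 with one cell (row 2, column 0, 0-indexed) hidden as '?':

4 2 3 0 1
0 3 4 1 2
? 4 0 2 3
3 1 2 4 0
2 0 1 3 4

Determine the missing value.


Row 2 contains symbols [0, 2, 3, 4] — missing [1].
Column 0 contains symbols [0, 2, 3, 4] — missing [1].
The missing symbol must appear in both missing sets; intersection = [1].
Therefore the hidden value is 1.

Missing value = 1.


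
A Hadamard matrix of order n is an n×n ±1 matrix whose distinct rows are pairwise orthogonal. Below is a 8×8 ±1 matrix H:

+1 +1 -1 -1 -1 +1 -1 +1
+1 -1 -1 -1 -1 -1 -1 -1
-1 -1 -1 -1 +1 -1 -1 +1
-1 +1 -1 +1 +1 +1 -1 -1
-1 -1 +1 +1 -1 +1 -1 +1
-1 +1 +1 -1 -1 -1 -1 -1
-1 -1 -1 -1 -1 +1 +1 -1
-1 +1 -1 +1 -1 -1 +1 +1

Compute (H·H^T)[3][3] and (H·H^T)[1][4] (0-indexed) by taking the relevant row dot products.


Row 1 of H: [1, -1, -1, -1, -1, -1, -1, -1].
Row 3 of H: [-1, 1, -1, 1, 1, 1, -1, -1].
Row 4 of H: [-1, -1, 1, 1, -1, 1, -1, 1].
(H·H^T)[3][3] = Σ_j H[3][j]·H[3][j] = (-1)² + (1)² + (-1)² + (1)² + (1)² + (1)² + (-1)² + (-1)² = 1 + 1 + 1 + 1 + 1 + 1 + 1 + 1 = 8.
(H·H^T)[1][4] = Σ_j H[1][j]·H[4][j] = (1)·(-1) + (-1)·(-1) + (-1)·(1) + (-1)·(1) + (-1)·(-1) + (-1)·(1) + (-1)·(-1) + (-1)·(1) = -1 + 1 + -1 + -1 + 1 + -1 + 1 + -1 = -2.
Rows 1 and 4 are not orthogonal (dot product = -2 ≠ 0), so H is not a Hadamard matrix.

(3,3) entry = 8; (1,4) entry = -2.


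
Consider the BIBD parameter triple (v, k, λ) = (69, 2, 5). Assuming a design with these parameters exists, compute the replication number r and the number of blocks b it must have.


Any 2-(v, k, λ) BIBD satisfies two necessary conditions:
  (i)  Each point sits in r blocks, and counting incidences through any fixed point gives r(k − 1) = λ(v − 1), so r = λ(v − 1)/(k − 1).
  (ii) Total incidences bk = vr, so b = vr/k.
Step 1: r = λ(v − 1)/(k − 1) = 5·(69 − 1)/(2 − 1) = 5·68/1 = 340/1 = 340.
Step 2: b = vr/k = 69·340/2 = 23460/2 = 11730.
Check integrality: r = 340 ∈ Z ✓, b = 11730 ∈ Z ✓.
(These identities are necessary conditions: they determine r and b for any design with these parameters, but do not by themselves prove that one exists.)

r = 340, b = 11730.


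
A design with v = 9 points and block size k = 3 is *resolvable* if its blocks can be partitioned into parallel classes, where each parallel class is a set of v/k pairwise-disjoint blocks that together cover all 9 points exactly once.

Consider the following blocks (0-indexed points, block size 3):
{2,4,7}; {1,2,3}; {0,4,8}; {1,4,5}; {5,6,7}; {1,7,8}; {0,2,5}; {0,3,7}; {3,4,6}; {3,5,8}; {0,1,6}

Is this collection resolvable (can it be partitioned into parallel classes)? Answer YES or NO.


v = 9, block size k = 3, number of blocks = 11.
For resolvability, blocks must partition into parallel classes of size v/k = 3.
Total blocks must therefore be a multiple of 3: 11 = 3·3 + 2 ⇒ not divisible ✗.
Resolvable? NO.

NO


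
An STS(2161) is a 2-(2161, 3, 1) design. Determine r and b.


An STS(v) is a 2-(v, 3, 1) BIBD: block size k = 3, λ = 1.
Replication: r(k − 1) = λ(v − 1) ⇒ r·2 = 2161 − 1 = 2160 ⇒ r = 1080.
Block count: b = v(v − 1)/6 = 2161·2160/6 = 4667760/6 = 777960.
(Check via bk = vr: 777960·3 = 2333880 = 2161·1080 = 2333880 ✓.)

r = 1080, b = 777960.


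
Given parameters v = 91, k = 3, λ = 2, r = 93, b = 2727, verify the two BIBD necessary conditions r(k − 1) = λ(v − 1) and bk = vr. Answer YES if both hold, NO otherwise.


Condition (i): r(k − 1) = 93·2 = 186; λ(v − 1) = 2·90 = 180. Match? NO.
Condition (ii): bk = 2727·3 = 8181; vr = 91·93 = 8463. Match? NO.
Both conditions hold? NO.

NO


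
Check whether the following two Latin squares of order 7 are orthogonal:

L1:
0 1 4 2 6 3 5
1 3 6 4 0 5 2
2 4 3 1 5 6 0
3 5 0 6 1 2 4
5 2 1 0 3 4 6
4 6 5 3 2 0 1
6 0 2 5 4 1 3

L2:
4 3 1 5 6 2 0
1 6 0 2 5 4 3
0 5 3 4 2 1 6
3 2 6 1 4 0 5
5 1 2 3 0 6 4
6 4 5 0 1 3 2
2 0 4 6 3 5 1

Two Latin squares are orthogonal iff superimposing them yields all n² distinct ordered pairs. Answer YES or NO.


Form the n² = 49 superimposed pairs (L1[i][j], L2[i][j]), row by row (rows and columns indexed from 0):
row 0: (0,4) (1,3) (4,1) (2,5) (6,6) (3,2) (5,0)
row 1: (1,1) (3,6) (6,0) (4,2) (0,5) (5,4) (2,3)
row 2: (2,0) (4,5) (3,3) (1,4) (5,2) (6,1) (0,6)
row 3: (3,3) (5,2) (0,6) (6,1) (1,4) (2,0) (4,5)
row 4: (5,5) (2,1) (1,2) (0,3) (3,0) (4,6) (6,4)
row 5: (4,6) (6,4) (5,5) (3,0) (2,1) (0,3) (1,2)
row 6: (6,2) (0,0) (2,4) (5,6) (4,3) (1,5) (3,1)
Orthogonality requires all 49 pairs distinct.
But the pair (3,3) repeats: cell (2,2) has L1 = 3, L2 = 3, and cell (3,0) has L1 = 3, L2 = 3.
A repeated pair means some other pair never occurs (only 35 distinct pairs out of 49), so the squares are not orthogonal.
Conclusion: NO.

NO


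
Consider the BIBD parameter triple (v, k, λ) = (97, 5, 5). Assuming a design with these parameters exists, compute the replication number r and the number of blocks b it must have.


Any 2-(v, k, λ) BIBD satisfies two necessary conditions:
  (i)  Each point sits in r blocks, and counting incidences through any fixed point gives r(k − 1) = λ(v − 1), so r = λ(v − 1)/(k − 1).
  (ii) Total incidences bk = vr, so b = vr/k.
Step 1: r = λ(v − 1)/(k − 1) = 5·(97 − 1)/(5 − 1) = 5·96/4 = 480/4 = 120.
Step 2: b = vr/k = 97·120/5 = 11640/5 = 2328.
Check integrality: r = 120 ∈ Z ✓, b = 2328 ∈ Z ✓.
(These identities are necessary conditions: they determine r and b for any design with these parameters, but do not by themselves prove that one exists.)

r = 120, b = 2328.


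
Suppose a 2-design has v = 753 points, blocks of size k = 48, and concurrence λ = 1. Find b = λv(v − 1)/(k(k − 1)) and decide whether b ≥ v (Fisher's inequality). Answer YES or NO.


r = λ(v − 1)/(k − 1) = 1·752/47 = 16.
b = vr/k = 753·16/48 = 251.
Fisher's inequality: b ≥ v ⇔ 251 ≥ 753? NO.

NO


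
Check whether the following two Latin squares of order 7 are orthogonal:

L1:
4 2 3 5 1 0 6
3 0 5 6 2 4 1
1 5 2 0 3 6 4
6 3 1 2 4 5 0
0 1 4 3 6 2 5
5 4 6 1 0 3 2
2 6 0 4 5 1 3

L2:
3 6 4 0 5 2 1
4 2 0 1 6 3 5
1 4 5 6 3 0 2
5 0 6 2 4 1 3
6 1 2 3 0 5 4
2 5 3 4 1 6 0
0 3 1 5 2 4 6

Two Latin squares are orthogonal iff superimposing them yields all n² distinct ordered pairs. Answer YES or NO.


Form the n² = 49 superimposed pairs (L1[i][j], L2[i][j]), row by row (rows and columns indexed from 0):
row 0: (4,3) (2,6) (3,4) (5,0) (1,5) (0,2) (6,1)
row 1: (3,4) (0,2) (5,0) (6,1) (2,6) (4,3) (1,5)
row 2: (1,1) (5,4) (2,5) (0,6) (3,3) (6,0) (4,2)
row 3: (6,5) (3,0) (1,6) (2,2) (4,4) (5,1) (0,3)
row 4: (0,6) (1,1) (4,2) (3,3) (6,0) (2,5) (5,4)
row 5: (5,2) (4,5) (6,3) (1,4) (0,1) (3,6) (2,0)
row 6: (2,0) (6,3) (0,1) (4,5) (5,2) (1,4) (3,6)
Orthogonality requires all 49 pairs distinct.
But the pair (3,4) repeats: cell (0,2) has L1 = 3, L2 = 4, and cell (1,0) has L1 = 3, L2 = 4.
A repeated pair means some other pair never occurs (only 28 distinct pairs out of 49), so the squares are not orthogonal.
Conclusion: NO.

NO


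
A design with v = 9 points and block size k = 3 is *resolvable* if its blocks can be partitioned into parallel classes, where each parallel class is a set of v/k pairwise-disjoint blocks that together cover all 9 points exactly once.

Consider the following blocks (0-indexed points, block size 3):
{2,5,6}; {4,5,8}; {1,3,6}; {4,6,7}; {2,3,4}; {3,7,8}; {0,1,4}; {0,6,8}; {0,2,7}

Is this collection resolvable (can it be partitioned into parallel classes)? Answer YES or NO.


v = 9, block size k = 3, number of blocks = 9.
For resolvability, blocks must partition into parallel classes of size v/k = 3.
Total blocks must therefore be a multiple of 3: 9 = 3·3 + 0 ⇒ divisible ✓.
Consider block {4,6,7}. It intersects every other block in the collection, so no parallel class of size 3 can contain it.
Since every block must belong to some parallel class in a resolution, the collection cannot be partitioned into parallel classes.
Resolvable? NO.

NO


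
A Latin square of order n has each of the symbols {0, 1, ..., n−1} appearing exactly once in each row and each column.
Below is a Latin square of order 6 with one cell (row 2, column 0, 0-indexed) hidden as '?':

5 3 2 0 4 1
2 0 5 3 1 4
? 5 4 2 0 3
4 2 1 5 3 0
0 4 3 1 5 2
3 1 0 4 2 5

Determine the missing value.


Row 2 contains symbols [0, 2, 3, 4, 5] — missing [1].
Column 0 contains symbols [0, 2, 3, 4, 5] — missing [1].
The missing symbol must appear in both missing sets; intersection = [1].
Therefore the hidden value is 1.

Missing value = 1.


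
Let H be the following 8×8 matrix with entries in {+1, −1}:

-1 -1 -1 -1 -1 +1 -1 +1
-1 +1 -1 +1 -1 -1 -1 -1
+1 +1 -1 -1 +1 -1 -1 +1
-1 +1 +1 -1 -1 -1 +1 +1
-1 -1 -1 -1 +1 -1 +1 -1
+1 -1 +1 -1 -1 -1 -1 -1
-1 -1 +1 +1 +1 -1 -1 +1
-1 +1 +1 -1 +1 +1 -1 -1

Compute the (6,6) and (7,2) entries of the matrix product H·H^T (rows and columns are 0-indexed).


Row 2 of H: [1, 1, -1, -1, 1, -1, -1, 1].
Row 6 of H: [-1, -1, 1, 1, 1, -1, -1, 1].
Row 7 of H: [-1, 1, 1, -1, 1, 1, -1, -1].
(H·H^T)[6][6] = Σ_j H[6][j]·H[6][j] = (-1)² + (-1)² + (1)² + (1)² + (1)² + (-1)² + (-1)² + (1)² = 1 + 1 + 1 + 1 + 1 + 1 + 1 + 1 = 8.
(H·H^T)[7][2] = Σ_j H[7][j]·H[2][j] = (-1)·(1) + (1)·(1) + (1)·(-1) + (-1)·(-1) + (1)·(1) + (1)·(-1) + (-1)·(-1) + (-1)·(1) = -1 + 1 + -1 + 1 + 1 + -1 + 1 + -1 = 0.
So rows 7 and 2 are orthogonal; the diagonal entry equals n = 8.

(6,6) entry = 8; (7,2) entry = 0.


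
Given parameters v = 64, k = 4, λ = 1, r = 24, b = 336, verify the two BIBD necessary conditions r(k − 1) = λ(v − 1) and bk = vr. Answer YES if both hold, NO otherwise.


Condition (i): r(k − 1) = 24·3 = 72; λ(v − 1) = 1·63 = 63. Match? NO.
Condition (ii): bk = 336·4 = 1344; vr = 64·24 = 1536. Match? NO.
Both conditions hold? NO.

NO


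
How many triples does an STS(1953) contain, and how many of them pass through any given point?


An STS(v) is a 2-(v, 3, 1) BIBD: block size k = 3, λ = 1.
Replication: r(k − 1) = λ(v − 1) ⇒ r·2 = 1953 − 1 = 1952 ⇒ r = 976.
Block count: bk = vr ⇒ b·3 = 1953·976 = 1906128 ⇒ b = 635376.
(Check via b = v(v − 1)/6 = 1953·1952/6 = 3812256/6 = 635376.)

r = 976, b = 635376.


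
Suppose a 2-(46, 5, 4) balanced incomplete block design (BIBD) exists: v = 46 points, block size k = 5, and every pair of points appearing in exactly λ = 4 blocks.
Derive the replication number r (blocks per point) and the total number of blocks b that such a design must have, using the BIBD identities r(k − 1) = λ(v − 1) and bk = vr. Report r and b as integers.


Any 2-(v, k, λ) BIBD satisfies two necessary conditions:
  (i)  Each point sits in r blocks, and counting incidences through any fixed point gives r(k − 1) = λ(v − 1), so r = λ(v − 1)/(k − 1).
  (ii) Total incidences bk = vr, so b = vr/k.
Step 1: r = λ(v − 1)/(k − 1) = 4·(46 − 1)/(5 − 1) = 4·45/4 = 180/4 = 45.
Step 2: b = vr/k = 46·45/5 = 2070/5 = 414.
Check integrality: r = 45 ∈ Z ✓, b = 414 ∈ Z ✓.
(These identities are necessary conditions: they determine r and b for any design with these parameters, but do not by themselves prove that one exists.)

r = 45, b = 414.


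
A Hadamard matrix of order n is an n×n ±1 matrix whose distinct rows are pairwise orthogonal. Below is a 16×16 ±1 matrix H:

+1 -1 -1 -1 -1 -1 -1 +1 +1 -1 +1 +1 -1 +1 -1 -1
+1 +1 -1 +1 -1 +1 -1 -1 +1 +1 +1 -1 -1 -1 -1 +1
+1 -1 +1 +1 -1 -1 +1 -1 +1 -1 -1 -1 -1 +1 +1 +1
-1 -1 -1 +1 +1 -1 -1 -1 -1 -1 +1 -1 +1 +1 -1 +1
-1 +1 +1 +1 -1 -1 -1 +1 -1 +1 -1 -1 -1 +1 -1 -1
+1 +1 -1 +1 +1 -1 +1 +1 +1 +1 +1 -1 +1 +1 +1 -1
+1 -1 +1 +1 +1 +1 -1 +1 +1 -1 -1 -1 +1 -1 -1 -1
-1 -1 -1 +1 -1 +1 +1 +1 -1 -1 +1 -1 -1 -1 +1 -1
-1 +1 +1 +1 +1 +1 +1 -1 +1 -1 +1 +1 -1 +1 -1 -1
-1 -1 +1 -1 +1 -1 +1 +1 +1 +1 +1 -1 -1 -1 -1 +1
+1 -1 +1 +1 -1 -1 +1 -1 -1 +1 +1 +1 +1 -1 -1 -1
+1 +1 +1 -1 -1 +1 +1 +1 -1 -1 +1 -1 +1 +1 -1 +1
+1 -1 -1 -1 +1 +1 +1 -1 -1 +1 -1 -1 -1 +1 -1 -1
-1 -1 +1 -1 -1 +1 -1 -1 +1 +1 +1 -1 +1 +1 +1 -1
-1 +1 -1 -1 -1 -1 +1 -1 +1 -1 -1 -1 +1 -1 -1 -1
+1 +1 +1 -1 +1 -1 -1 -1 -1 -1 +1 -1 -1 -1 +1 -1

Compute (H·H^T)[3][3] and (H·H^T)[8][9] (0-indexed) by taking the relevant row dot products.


Row 3 of H: [-1, -1, -1, 1, 1, -1, -1, -1, -1, -1, 1, -1, 1, 1, -1, 1].
Row 8 of H: [-1, 1, 1, 1, 1, 1, 1, -1, 1, -1, 1, 1, -1, 1, -1, -1].
Row 9 of H: [-1, -1, 1, -1, 1, -1, 1, 1, 1, 1, 1, -1, -1, -1, -1, 1].
(H·H^T)[3][3] = Σ_j H[3][j]·H[3][j] = (-1)² + (-1)² + (-1)² + (1)² + (1)² + (-1)² + (-1)² + (-1)² + (-1)² + (-1)² + (1)² + (-1)² + (1)² + (1)² + (-1)² + (1)² = 1 + 1 + 1 + 1 + 1 + 1 + 1 + 1 + 1 + 1 + 1 + 1 + 1 + 1 + 1 + 1 = 16.
(H·H^T)[8][9] = Σ_j H[8][j]·H[9][j] = (-1)·(-1) + (1)·(-1) + (1)·(1) + (1)·(-1) + (1)·(1) + (1)·(-1) + (1)·(1) + (-1)·(1) + (1)·(1) + (-1)·(1) + (1)·(1) + (1)·(-1) + (-1)·(-1) + (1)·(-1) + (-1)·(-1) + (-1)·(1) = 1 + -1 + 1 + -1 + 1 + -1 + 1 + -1 + 1 + -1 + 1 + -1 + 1 + -1 + 1 + -1 = 0.
So rows 8 and 9 are orthogonal; the diagonal entry equals n = 16.

(3,3) entry = 16; (8,9) entry = 0.


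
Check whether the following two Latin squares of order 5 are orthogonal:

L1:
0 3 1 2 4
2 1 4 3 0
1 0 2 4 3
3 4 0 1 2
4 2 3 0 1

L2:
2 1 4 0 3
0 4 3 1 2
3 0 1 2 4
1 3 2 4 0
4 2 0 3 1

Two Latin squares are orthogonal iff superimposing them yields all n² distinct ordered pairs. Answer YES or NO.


Form the n² = 25 superimposed pairs (L1[i][j], L2[i][j]), row by row (rows and columns indexed from 0):
row 0: (0,2) (3,1) (1,4) (2,0) (4,3)
row 1: (2,0) (1,4) (4,3) (3,1) (0,2)
row 2: (1,3) (0,0) (2,1) (4,2) (3,4)
row 3: (3,1) (4,3) (0,2) (1,4) (2,0)
row 4: (4,4) (2,2) (3,0) (0,3) (1,1)
Orthogonality requires all 25 pairs distinct.
But the pair (2,0) repeats: cell (0,3) has L1 = 2, L2 = 0, and cell (1,0) has L1 = 2, L2 = 0.
A repeated pair means some other pair never occurs (only 15 distinct pairs out of 25), so the squares are not orthogonal.
Conclusion: NO.

NO


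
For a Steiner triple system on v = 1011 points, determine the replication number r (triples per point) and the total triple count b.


An STS(v) is a 2-(v, 3, 1) BIBD: block size k = 3, λ = 1.
Replication: r(k − 1) = λ(v − 1) ⇒ r·2 = 1011 − 1 = 1010 ⇒ r = 505.
Block count: bk = vr ⇒ b·3 = 1011·505 = 510555 ⇒ b = 170185.

r = 505, b = 170185.


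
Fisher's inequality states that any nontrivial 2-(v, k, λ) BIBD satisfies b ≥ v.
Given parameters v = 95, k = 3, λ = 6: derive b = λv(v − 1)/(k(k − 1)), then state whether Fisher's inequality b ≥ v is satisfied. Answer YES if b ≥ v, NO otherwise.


r = λ(v − 1)/(k − 1) = 6·94/2 = 282.
b = vr/k = 95·282/3 = 8930.
Fisher's inequality: b ≥ v ⇔ 8930 ≥ 95? YES.

YES


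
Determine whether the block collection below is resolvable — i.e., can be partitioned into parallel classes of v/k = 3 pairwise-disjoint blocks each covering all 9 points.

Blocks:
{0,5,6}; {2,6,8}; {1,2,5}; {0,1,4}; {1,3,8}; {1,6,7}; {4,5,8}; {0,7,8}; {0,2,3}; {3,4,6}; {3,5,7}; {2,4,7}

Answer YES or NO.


v = 9, block size k = 3, number of blocks = 12.
For resolvability, blocks must partition into parallel classes of size v/k = 3.
Total blocks must therefore be a multiple of 3: 12 = 3·4 + 0 ⇒ divisible ✓.
Greedy packing gives 4 candidate class(es). Each should be a full parallel class (size 3, covers all 9 points).
  Class 1 (3 blocks): {0,5,6}; {1,3,8}; {2,4,7}. Points covered: [0, 1, 2, 3, 4, 5, 6, 7, 8].
  Class 2 (3 blocks): {2,6,8}; {0,1,4}; {3,5,7}. Points covered: [0, 1, 2, 3, 4, 5, 6, 7, 8].
  Class 3 (3 blocks): {1,2,5}; {0,7,8}; {3,4,6}. Points covered: [0, 1, 2, 3, 4, 5, 6, 7, 8].
  Class 4 (3 blocks): {1,6,7}; {4,5,8}; {0,2,3}. Points covered: [0, 1, 2, 3, 4, 5, 6, 7, 8].
All classes full (size 3)? YES. All classes cover every point? YES.
Resolvable? YES.

YES


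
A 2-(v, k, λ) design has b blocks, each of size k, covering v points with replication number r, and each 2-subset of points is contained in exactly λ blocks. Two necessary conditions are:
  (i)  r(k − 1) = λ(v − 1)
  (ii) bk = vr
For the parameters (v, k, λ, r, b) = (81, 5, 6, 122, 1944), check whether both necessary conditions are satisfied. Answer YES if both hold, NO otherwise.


Condition (i): r(k − 1) = 122·4 = 488; λ(v − 1) = 6·80 = 480. Match? NO.
Condition (ii): bk = 1944·5 = 9720; vr = 81·122 = 9882. Match? NO.
Both conditions hold? NO.

NO


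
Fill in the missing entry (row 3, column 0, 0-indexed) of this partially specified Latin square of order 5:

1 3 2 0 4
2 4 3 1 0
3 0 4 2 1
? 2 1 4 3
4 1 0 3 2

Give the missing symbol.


Row 3 contains symbols [1, 2, 3, 4] — missing [0].
Column 0 contains symbols [1, 2, 3, 4] — missing [0].
The missing symbol must appear in both missing sets; intersection = [0].
Therefore the hidden value is 0.

Missing value = 0.


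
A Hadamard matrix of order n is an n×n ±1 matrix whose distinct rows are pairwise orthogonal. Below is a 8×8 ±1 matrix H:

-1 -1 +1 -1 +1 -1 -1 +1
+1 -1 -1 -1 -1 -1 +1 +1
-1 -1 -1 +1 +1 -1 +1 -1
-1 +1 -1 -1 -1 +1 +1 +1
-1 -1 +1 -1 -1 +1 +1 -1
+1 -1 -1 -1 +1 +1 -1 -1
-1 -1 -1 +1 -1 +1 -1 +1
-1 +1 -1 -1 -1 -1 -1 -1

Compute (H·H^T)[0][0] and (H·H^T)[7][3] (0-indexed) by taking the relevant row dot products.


Row 0 of H: [-1, -1, 1, -1, 1, -1, -1, 1].
Row 3 of H: [-1, 1, -1, -1, -1, 1, 1, 1].
Row 7 of H: [-1, 1, -1, -1, -1, -1, -1, -1].
(H·H^T)[0][0] = Σ_j H[0][j]·H[0][j] = (-1)² + (-1)² + (1)² + (-1)² + (1)² + (-1)² + (-1)² + (1)² = 1 + 1 + 1 + 1 + 1 + 1 + 1 + 1 = 8.
(H·H^T)[7][3] = Σ_j H[7][j]·H[3][j] = (-1)·(-1) + (1)·(1) + (-1)·(-1) + (-1)·(-1) + (-1)·(-1) + (-1)·(1) + (-1)·(1) + (-1)·(1) = 1 + 1 + 1 + 1 + 1 + -1 + -1 + -1 = 2.
Rows 7 and 3 are not orthogonal (dot product = 2 ≠ 0), so H is not a Hadamard matrix.

(0,0) entry = 8; (7,3) entry = 2.


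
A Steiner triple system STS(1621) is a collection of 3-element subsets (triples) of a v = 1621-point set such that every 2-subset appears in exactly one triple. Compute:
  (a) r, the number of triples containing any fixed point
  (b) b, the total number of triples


An STS(v) is a 2-(v, 3, 1) BIBD: block size k = 3, λ = 1.
Replication: r(k − 1) = λ(v − 1) ⇒ r·2 = 1621 − 1 = 1620 ⇒ r = 810.
Block count: b = v(v − 1)/6 = 1621·1620/6 = 2626020/6 = 437670.

r = 810, b = 437670.


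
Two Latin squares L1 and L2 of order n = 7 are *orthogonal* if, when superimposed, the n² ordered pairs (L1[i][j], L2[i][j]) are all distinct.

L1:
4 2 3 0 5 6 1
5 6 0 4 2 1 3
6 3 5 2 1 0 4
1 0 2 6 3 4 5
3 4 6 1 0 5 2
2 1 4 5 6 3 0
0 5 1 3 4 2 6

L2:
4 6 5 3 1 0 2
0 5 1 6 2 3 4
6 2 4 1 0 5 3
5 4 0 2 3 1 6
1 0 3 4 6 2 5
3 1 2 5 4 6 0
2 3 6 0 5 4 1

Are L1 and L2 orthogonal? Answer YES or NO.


Form the n² = 49 superimposed pairs (L1[i][j], L2[i][j]), row by row (rows and columns indexed from 0):
row 0: (4,4) (2,6) (3,5) (0,3) (5,1) (6,0) (1,2)
row 1: (5,0) (6,5) (0,1) (4,6) (2,2) (1,3) (3,4)
row 2: (6,6) (3,2) (5,4) (2,1) (1,0) (0,5) (4,3)
row 3: (1,5) (0,4) (2,0) (6,2) (3,3) (4,1) (5,6)
row 4: (3,1) (4,0) (6,3) (1,4) (0,6) (5,2) (2,5)
row 5: (2,3) (1,1) (4,2) (5,5) (6,4) (3,6) (0,0)
row 6: (0,2) (5,3) (1,6) (3,0) (4,5) (2,4) (6,1)
Orthogonality requires all 49 pairs distinct.
Check by first coordinate: for each symbol s of L1, list the L2 entries in the n cells where L1 = s; they must all differ.
  L1 = 0: L2 entries (in reading order) 3, 1, 5, 4, 6, 0, 2 — all 7 distinct ✓
  L1 = 1: L2 entries (in reading order) 2, 3, 0, 5, 4, 1, 6 — all 7 distinct ✓
  L1 = 2: L2 entries (in reading order) 6, 2, 1, 0, 5, 3, 4 — all 7 distinct ✓
  L1 = 3: L2 entries (in reading order) 5, 4, 2, 3, 1, 6, 0 — all 7 distinct ✓
  L1 = 4: L2 entries (in reading order) 4, 6, 3, 1, 0, 2, 5 — all 7 distinct ✓
  L1 = 5: L2 entries (in reading order) 1, 0, 4, 6, 2, 5, 3 — all 7 distinct ✓
  L1 = 6: L2 entries (in reading order) 0, 5, 6, 2, 3, 4, 1 — all 7 distinct ✓
Every symbol of L1 meets every symbol of L2 exactly once, so all 49 pairs are distinct (49 of 49).
Conclusion: YES.

YES
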